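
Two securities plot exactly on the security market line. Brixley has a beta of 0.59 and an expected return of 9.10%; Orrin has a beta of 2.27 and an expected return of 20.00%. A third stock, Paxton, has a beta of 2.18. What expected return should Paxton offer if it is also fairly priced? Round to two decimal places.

MRP (SML slope) = (20.00% − 9.10%) / (2.27 − 0.59) = 10.90% / 1.68 = 6.4881%
R_f (intercept) = 9.10% − 0.59 × 6.4881% = 5.2720%
E(R_Paxton) = R_f + β × MRP = 5.2720% + 2.18 × 6.4881% = 19.42%

19.42%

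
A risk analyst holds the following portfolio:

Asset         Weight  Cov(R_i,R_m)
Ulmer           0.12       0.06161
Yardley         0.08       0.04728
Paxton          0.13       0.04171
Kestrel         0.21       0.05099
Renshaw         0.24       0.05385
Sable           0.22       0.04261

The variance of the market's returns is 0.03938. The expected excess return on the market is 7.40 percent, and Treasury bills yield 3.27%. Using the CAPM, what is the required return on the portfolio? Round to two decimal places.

β_Ulmer = 0.06161 / 0.03938 = 1.5645
β_Yardley = 0.04728 / 0.03938 = 1.2006
β_Paxton = 0.04171 / 0.03938 = 1.0592
β_Kestrel = 0.05099 / 0.03938 = 1.2948
β_Renshaw = 0.05385 / 0.03938 = 1.3674
β_Sable = 0.04261 / 0.03938 = 1.0820
β_P = Σ w_i β_i = 0.12×1.5645 + 0.08×1.2006 + 0.13×1.0592 + 0.21×1.2948 + 0.24×1.3674 + 0.22×1.0820 = 1.2596
E(R_P) = R_f + β_P × MRP = 3.27% + 1.2596 × 7.40% = 12.59%

12.59%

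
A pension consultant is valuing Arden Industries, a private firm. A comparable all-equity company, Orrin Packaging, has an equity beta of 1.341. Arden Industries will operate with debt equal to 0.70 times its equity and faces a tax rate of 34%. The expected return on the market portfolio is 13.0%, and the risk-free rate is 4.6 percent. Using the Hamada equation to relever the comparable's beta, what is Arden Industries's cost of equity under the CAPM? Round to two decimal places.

β_L = β_U × [1 + (1 − t)(D/E)] = 1.341 × [1 + (1 − 0.34) × 0.70]
    = 1.341 × [1 + 0.66 × 0.70] = 1.341 × 1.4620 = 1.9605
MRP = 13.0% − 4.6% = 8.40%
E(R) = R_f + β_L × MRP = 4.6% + 1.9605 × 8.4% = 21.07%

21.07%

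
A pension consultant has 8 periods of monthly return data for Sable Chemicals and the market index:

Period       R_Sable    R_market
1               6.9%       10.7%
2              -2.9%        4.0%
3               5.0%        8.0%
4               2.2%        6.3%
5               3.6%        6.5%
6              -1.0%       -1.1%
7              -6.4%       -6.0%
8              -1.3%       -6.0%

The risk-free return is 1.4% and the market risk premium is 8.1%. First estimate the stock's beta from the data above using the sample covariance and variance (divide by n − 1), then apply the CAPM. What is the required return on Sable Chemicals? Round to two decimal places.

6.19%

Mean R_i = (6.9 − 2.9 + 5.0 + 2.2 + 3.6 − 1.0 − 6.4 − 1.3) / 8 = 0.7625%
Mean R_m = (10.7 + 4.0 + 8.0 + 6.3 + 6.5 − 1.1 − 6.0 − 6.0) / 8 = 2.8000%
Σ(R_i − R̄_i)(R_m − R̄_m) = 169.7100  ⇒  Cov = 169.7100 / 7 = 24.2443
Σ(R_m − R̄_m)² = 286.9200  ⇒  Var(R_m) = 286.9200 / 7 = 40.9886
β = Cov / Var(R_m) = 24.2443 / 40.9886 = 0.5915
E(R) = R_f + β × MRP = 1.4% + 0.5915 × 8.1% = 6.19%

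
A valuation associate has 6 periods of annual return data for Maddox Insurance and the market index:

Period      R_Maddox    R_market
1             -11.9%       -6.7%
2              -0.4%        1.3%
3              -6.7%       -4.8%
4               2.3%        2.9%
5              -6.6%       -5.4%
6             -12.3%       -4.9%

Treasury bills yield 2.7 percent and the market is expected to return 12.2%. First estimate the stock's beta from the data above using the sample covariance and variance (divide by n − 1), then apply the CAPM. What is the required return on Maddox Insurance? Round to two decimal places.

Mean R_i = (-11.9 − 0.4 − 6.7 + 2.3 − 6.6 − 12.3) / 6 = -5.9333%
Mean R_m = (-6.7 + 1.3 − 4.8 + 2.9 − 5.4 − 4.9) / 6 = -2.9333%
Σ(R_i − R̄_i)(R_m − R̄_m) = 109.5233  ⇒  Cov = 109.5233 / 5 = 21.9047
Σ(R_m − R̄_m)² = 79.5733  ⇒  Var(R_m) = 79.5733 / 5 = 15.9147
β = Cov / Var(R_m) = 21.9047 / 15.9147 = 1.3764
MRP = 12.2% − 2.7% = 9.50%
E(R) = R_f + β × MRP = 2.7% + 1.3764 × 9.5% = 15.78%

15.78%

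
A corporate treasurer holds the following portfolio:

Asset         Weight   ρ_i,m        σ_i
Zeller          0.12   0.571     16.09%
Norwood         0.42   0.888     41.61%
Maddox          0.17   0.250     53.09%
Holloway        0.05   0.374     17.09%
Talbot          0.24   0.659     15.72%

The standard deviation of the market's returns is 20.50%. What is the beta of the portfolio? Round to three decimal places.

β_Zeller = 0.571 × 16.09% / 20.50% = 0.4482
β_Norwood = 0.888 × 41.61% / 20.50% = 1.8024
β_Maddox = 0.250 × 53.09% / 20.50% = 0.6474
β_Holloway = 0.374 × 17.09% / 20.50% = 0.3118
β_Talbot = 0.659 × 15.72% / 20.50% = 0.5053
β_P = Σ w_i β_i = 0.12×0.4482 + 0.42×1.8024 + 0.17×0.6474 + 0.05×0.3118 + 0.24×0.5053 = 1.0577

1.058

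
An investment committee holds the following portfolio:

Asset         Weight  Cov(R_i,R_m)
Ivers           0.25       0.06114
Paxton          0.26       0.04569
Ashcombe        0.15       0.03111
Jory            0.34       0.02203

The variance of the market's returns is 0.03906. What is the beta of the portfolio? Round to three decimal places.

1.007

β_Ivers = 0.06114 / 0.03906 = 1.5653
β_Paxton = 0.04569 / 0.03906 = 1.1697
β_Ashcombe = 0.03111 / 0.03906 = 0.7965
β_Jory = 0.02203 / 0.03906 = 0.5640
β_P = Σ w_i β_i = 0.25×1.5653 + 0.26×1.1697 + 0.15×0.7965 + 0.34×0.5640 = 1.0067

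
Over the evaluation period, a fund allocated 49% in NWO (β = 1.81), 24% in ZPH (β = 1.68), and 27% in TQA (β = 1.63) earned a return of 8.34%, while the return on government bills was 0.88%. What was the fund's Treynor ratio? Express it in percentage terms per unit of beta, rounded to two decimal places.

4.31%

β_P = 0.49×1.81 + 0.24×1.68 + 0.27×1.63 = 1.7302
Treynor = (R_P − R_f) / β_P = (8.34% − 0.88%) / 1.7302 = 7.46% / 1.7302 = 4.31%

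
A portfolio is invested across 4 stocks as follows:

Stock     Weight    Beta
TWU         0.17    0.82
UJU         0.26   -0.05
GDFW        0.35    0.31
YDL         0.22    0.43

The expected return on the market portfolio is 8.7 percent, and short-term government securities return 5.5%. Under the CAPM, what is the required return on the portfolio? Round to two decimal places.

6.55%

β_P = Σ w_i β_i = 0.17×0.82 + 0.26×-0.05 + 0.35×0.31 + 0.22×0.43 = 0.3295
MRP = 8.7% − 5.5% = 3.20%
E(R_P) = R_f + β_P × MRP = 5.5% + 0.3295 × 3.2% = 6.55%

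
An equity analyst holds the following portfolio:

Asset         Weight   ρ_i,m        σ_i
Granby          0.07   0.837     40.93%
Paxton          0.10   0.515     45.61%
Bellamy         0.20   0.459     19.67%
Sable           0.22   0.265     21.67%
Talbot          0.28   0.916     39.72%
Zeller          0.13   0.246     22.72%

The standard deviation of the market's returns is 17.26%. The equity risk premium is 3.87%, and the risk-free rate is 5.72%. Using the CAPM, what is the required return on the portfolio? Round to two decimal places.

β_Granby = 0.837 × 40.93% / 17.26% = 1.9848
β_Paxton = 0.515 × 45.61% / 17.26% = 1.3609
β_Bellamy = 0.459 × 19.67% / 17.26% = 0.5231
β_Sable = 0.265 × 21.67% / 17.26% = 0.3327
β_Talbot = 0.916 × 39.72% / 17.26% = 2.1080
β_Zeller = 0.246 × 22.72% / 17.26% = 0.3238
β_P = Σ w_i β_i = 0.07×1.9848 + 0.10×1.3609 + 0.20×0.5231 + 0.22×0.3327 + 0.28×2.1080 + 0.13×0.3238 = 1.0852
E(R_P) = R_f + β_P × MRP = 5.72% + 1.0852 × 3.87% = 9.92%

9.92%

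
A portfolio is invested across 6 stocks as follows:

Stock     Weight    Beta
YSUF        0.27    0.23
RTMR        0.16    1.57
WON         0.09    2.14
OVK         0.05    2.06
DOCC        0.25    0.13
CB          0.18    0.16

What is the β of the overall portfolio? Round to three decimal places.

0.670

β_P = Σ w_i β_i = 0.27×0.23 + 0.16×1.57 + 0.09×2.14 + 0.05×2.06 + 0.25×0.13 + 0.18×0.16 = 0.6702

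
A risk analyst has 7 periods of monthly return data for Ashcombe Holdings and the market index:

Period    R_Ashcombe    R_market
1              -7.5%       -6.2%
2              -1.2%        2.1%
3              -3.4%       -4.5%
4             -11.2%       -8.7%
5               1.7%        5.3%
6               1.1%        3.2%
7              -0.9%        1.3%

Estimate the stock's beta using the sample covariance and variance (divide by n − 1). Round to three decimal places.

Mean R_i = (-7.5 − 1.2 − 3.4 − 11.2 + 1.7 + 1.1 − 0.9) / 7 = -3.0571%
Mean R_m = (-6.2 + 2.1 − 4.5 − 8.7 + 5.3 + 3.2 + 1.3) / 7 = -1.0714%
Σ(R_i − R̄_i)(R_m − R̄_m) = 145.1514  ⇒  Cov = 145.1514 / 6 = 24.1919
Σ(R_m − R̄_m)² = 170.7743  ⇒  Var(R_m) = 170.7743 / 6 = 28.4624
β = Cov / Var(R_m) = 24.1919 / 28.4624 = 0.8500

0.850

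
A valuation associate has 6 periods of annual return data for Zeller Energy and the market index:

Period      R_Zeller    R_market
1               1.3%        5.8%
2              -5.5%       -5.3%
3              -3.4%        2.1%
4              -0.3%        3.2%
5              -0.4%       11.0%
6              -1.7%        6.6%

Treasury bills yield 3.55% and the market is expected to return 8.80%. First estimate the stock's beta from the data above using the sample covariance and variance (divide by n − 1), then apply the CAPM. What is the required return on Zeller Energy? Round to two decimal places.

Mean R_i = (1.3 − 5.5 − 3.4 − 0.3 − 0.4 − 1.7) / 6 = -1.6667%
Mean R_m = (5.8 − 5.3 + 2.1 + 3.2 + 11.0 + 6.6) / 6 = 3.9000%
Σ(R_i − R̄_i)(R_m − R̄_m) = 51.9700  ⇒  Cov = 51.9700 / 5 = 10.3940
Σ(R_m − R̄_m)² = 149.6800  ⇒  Var(R_m) = 149.6800 / 5 = 29.9360
β = Cov / Var(R_m) = 10.3940 / 29.9360 = 0.3472
MRP = 8.80% − 3.55% = 5.25%
E(R) = R_f + β × MRP = 3.55% + 0.3472 × 5.25% = 5.37%

5.37%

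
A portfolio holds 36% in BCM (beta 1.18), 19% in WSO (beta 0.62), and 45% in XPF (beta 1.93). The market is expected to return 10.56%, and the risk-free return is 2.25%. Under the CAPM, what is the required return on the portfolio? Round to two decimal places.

13.98%

β_P = Σ w_i β_i = 0.36×1.18 + 0.19×0.62 + 0.45×1.93 = 1.4111
MRP = 10.56% − 2.25% = 8.31%
E(R_P) = R_f + β_P × MRP = 2.25% + 1.4111 × 8.31% = 13.98%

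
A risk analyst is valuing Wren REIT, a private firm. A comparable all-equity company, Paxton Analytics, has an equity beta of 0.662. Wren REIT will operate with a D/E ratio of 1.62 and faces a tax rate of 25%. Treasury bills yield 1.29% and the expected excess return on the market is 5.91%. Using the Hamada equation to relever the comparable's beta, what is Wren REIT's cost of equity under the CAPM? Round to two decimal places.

β_L = β_U × [1 + (1 − t)(D/E)] = 0.662 × [1 + (1 − 0.25) × 1.62]
    = 0.662 × [1 + 0.75 × 1.62] = 0.662 × 2.2150 = 1.4663
E(R) = R_f + β_L × MRP = 1.29% + 1.4663 × 5.91% = 9.96%

9.96%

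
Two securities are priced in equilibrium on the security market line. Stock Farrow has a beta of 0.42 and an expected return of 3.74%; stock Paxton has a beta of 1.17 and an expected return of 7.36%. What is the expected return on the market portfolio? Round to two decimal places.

Both satisfy E(R) = R_f + β·MRP, so the slope of the SML is
MRP = (7.36% − 3.74%) / (1.17 − 0.42) = 3.62% / 0.75 = 4.8267%
R_f = E(R_Farrow) − β_Farrow·MRP = 3.74% − 0.42 × 4.8267% = 1.7128%
E(R_m) = R_f + MRP = 1.7128% + 4.8267% = 6.54%

6.54%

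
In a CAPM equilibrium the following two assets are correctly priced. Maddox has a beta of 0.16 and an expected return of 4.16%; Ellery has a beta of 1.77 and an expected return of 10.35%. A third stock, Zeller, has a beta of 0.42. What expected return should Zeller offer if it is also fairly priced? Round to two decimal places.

MRP (SML slope) = (10.35% − 4.16%) / (1.77 − 0.16) = 6.19% / 1.61 = 3.8447%
R_f (intercept) = 4.16% − 0.16 × 3.8447% = 3.5448%
E(R_Zeller) = R_f + β × MRP = 3.5448% + 0.42 × 3.8447% = 5.16%

5.16%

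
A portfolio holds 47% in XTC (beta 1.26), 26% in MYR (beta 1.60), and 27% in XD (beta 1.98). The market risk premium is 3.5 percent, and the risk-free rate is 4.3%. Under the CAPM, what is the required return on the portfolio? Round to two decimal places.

β_P = Σ w_i β_i = 0.47×1.26 + 0.26×1.60 + 0.27×1.98 = 1.5428
E(R_P) = R_f + β_P × MRP = 4.3% + 1.5428 × 3.5% = 9.70%

9.70%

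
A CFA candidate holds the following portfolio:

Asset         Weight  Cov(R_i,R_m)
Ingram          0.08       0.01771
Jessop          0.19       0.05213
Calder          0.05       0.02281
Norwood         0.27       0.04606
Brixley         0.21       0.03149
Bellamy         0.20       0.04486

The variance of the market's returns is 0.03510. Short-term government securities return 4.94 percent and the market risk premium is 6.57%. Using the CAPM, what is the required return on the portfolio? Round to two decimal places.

β_Ingram = 0.01771 / 0.03510 = 0.5046
β_Jessop = 0.05213 / 0.03510 = 1.4852
β_Calder = 0.02281 / 0.03510 = 0.6499
β_Norwood = 0.04606 / 0.03510 = 1.3123
β_Brixley = 0.03149 / 0.03510 = 0.8972
β_Bellamy = 0.04486 / 0.03510 = 1.2781
β_P = Σ w_i β_i = 0.08×0.5046 + 0.19×1.4852 + 0.05×0.6499 + 0.27×1.3123 + 0.21×0.8972 + 0.20×1.2781 = 1.1534
E(R_P) = R_f + β_P × MRP = 4.94% + 1.1534 × 6.57% = 12.52%

12.52%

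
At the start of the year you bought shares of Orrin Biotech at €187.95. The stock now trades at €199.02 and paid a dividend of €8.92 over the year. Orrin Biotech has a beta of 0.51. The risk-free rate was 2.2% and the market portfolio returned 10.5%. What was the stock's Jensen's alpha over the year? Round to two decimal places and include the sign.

Realised HPR = (P1 + D1 − P0) / P0 = (199.02 + 8.92 − 187.95) / 187.95 = 19.99 / 187.95 = 10.6358%
MRP = 10.5% − 2.2% = 8.30%
CAPM required = R_f + β·MRP = 2.2% + 0.51 × 8.3% = 6.4330%
α = realised − required = 10.6358% − 6.4330% = +4.20%

+4.20%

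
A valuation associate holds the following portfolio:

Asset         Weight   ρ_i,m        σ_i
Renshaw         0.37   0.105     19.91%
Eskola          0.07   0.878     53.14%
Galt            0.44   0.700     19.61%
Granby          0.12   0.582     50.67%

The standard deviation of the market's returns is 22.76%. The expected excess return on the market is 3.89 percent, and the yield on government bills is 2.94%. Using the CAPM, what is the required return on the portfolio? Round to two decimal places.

β_Renshaw = 0.105 × 19.91% / 22.76% = 0.0919
β_Eskola = 0.878 × 53.14% / 22.76% = 2.0500
β_Galt = 0.700 × 19.61% / 22.76% = 0.6031
β_Granby = 0.582 × 50.67% / 22.76% = 1.2957
β_P = Σ w_i β_i = 0.37×0.0919 + 0.07×2.0500 + 0.44×0.6031 + 0.12×1.2957 = 0.5984
E(R_P) = R_f + β_P × MRP = 2.94% + 0.5984 × 3.89% = 5.27%

5.27%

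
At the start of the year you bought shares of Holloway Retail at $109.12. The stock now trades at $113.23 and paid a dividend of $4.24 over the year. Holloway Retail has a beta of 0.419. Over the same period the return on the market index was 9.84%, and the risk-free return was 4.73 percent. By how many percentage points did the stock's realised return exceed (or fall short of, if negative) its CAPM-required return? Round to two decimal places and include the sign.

+0.78%

Realised HPR = (P1 + D1 − P0) / P0 = (113.23 + 4.24 − 109.12) / 109.12 = 8.35 / 109.12 = 7.6521%
MRP = 9.84% − 4.73% = 5.11%
CAPM required = R_f + β·MRP = 4.73% + 0.419 × 5.11% = 6.87109%
α = realised − required = 7.6521% − 6.87109% = +0.78%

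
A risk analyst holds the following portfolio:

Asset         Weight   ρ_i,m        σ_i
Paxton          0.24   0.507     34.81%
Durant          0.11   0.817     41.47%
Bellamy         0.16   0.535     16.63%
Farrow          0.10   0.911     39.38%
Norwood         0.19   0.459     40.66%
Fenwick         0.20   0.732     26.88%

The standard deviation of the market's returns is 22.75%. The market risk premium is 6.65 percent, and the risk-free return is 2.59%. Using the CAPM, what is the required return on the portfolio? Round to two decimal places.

8.57%

β_Paxton = 0.507 × 34.81% / 22.75% = 0.7758
β_Durant = 0.817 × 41.47% / 22.75% = 1.4893
β_Bellamy = 0.535 × 16.63% / 22.75% = 0.3911
β_Farrow = 0.911 × 39.38% / 22.75% = 1.5769
β_Norwood = 0.459 × 40.66% / 22.75% = 0.8203
β_Fenwick = 0.732 × 26.88% / 22.75% = 0.8649
β_P = Σ w_i β_i = 0.24×0.7758 + 0.11×1.4893 + 0.16×0.3911 + 0.10×1.5769 + 0.19×0.8203 + 0.20×0.8649 = 0.8991
E(R_P) = R_f + β_P × MRP = 2.59% + 0.8991 × 6.65% = 8.57%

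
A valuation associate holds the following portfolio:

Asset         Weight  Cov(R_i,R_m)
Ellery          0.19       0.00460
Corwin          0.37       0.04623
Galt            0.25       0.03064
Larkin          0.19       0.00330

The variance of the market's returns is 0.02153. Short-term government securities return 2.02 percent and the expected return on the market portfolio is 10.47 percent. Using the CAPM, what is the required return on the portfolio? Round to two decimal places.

β_Ellery = 0.00460 / 0.02153 = 0.2137
β_Corwin = 0.04623 / 0.02153 = 2.1472
β_Galt = 0.03064 / 0.02153 = 1.4231
β_Larkin = 0.00330 / 0.02153 = 0.1533
β_P = Σ w_i β_i = 0.19×0.2137 + 0.37×2.1472 + 0.25×1.4231 + 0.19×0.1533 = 1.2200
MRP = 10.47% − 2.02% = 8.45%
E(R_P) = R_f + β_P × MRP = 2.02% + 1.2200 × 8.45% = 12.33%

12.33%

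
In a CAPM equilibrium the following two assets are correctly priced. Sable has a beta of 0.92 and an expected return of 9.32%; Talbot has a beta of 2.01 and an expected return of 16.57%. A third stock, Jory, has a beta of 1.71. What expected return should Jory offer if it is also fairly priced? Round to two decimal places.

14.57%

MRP (SML slope) = (16.57% − 9.32%) / (2.01 − 0.92) = 7.25% / 1.09 = 6.6514%
R_f (intercept) = 9.32% − 0.92 × 6.6514% = 3.2007%
E(R_Jory) = R_f + β × MRP = 3.2007% + 1.71 × 6.6514% = 14.57%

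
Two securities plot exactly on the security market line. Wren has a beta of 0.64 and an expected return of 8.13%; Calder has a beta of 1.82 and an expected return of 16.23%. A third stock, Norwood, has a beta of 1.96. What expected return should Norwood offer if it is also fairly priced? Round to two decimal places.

17.19%

MRP (SML slope) = (16.23% − 8.13%) / (1.82 − 0.64) = 8.10% / 1.18 = 6.8644%
R_f (intercept) = 8.13% − 0.64 × 6.8644% = 3.7368%
E(R_Norwood) = R_f + β × MRP = 3.7368% + 1.96 × 6.8644% = 17.19%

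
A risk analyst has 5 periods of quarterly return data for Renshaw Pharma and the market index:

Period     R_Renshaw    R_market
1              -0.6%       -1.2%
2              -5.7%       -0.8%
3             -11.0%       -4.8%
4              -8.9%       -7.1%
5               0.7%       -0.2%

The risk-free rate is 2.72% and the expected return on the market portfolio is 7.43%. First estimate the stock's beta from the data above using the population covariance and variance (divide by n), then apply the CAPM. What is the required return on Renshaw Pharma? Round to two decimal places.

Mean R_i = (-0.6 − 5.7 − 11.0 − 8.9 + 0.7) / 5 = -5.1000%
Mean R_m = (-1.2 − 0.8 − 4.8 − 7.1 − 0.2) / 5 = -2.8200%
Σ(R_i − R̄_i)(R_m − R̄_m) = 49.2200  ⇒  Cov = 49.2200 / 5 = 9.8440
Σ(R_m − R̄_m)² = 35.8080  ⇒  Var(R_m) = 35.8080 / 5 = 7.1616
β = Cov / Var(R_m) = 9.8440 / 7.1616 = 1.3746
MRP = 7.43% − 2.72% = 4.71%
E(R) = R_f + β × MRP = 2.72% + 1.3746 × 4.71% = 9.19%

9.19%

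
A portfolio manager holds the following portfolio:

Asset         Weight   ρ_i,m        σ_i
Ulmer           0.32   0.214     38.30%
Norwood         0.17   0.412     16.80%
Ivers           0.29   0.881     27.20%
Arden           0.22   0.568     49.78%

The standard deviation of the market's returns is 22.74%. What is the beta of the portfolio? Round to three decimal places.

0.746

β_Ulmer = 0.214 × 38.30% / 22.74% = 0.3604
β_Norwood = 0.412 × 16.80% / 22.74% = 0.3044
β_Ivers = 0.881 × 27.20% / 22.74% = 1.0538
β_Arden = 0.568 × 49.78% / 22.74% = 1.2434
β_P = Σ w_i β_i = 0.32×0.3604 + 0.17×0.3044 + 0.29×1.0538 + 0.22×1.2434 = 0.7462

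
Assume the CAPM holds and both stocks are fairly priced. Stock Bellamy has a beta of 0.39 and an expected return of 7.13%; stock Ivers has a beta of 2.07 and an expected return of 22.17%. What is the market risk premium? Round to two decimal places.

8.95%

Both satisfy E(R) = R_f + β·MRP, so the slope of the SML is
MRP = (22.17% − 7.13%) / (2.07 − 0.39) = 15.04% / 1.68 = 8.9524%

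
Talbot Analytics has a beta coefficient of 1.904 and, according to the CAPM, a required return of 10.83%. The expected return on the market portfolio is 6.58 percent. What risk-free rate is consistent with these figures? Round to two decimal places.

1.88%

E(R) = R_f + β(E(R_m) − R_f) = R_f(1 − β) + β·E(R_m)
10.83% = R_f × (1 − 1.904) + 1.904 × 6.58%
10.83% = R_f × -0.904 + 12.52832%
R_f = (10.83% − 12.52832%) / -0.904 = 1.88%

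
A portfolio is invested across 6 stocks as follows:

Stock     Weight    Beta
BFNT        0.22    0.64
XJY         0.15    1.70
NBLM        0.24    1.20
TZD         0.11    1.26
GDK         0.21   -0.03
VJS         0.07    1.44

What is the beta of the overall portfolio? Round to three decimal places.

β_P = Σ w_i β_i = 0.22×0.64 + 0.15×1.70 + 0.24×1.20 + 0.11×1.26 + 0.21×-0.03 + 0.07×1.44 = 0.9169

0.917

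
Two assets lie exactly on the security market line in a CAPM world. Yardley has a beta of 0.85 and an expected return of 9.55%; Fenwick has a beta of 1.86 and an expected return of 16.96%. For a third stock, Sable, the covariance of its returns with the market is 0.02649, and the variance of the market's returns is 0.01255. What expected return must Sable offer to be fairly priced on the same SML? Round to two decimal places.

MRP = (16.96% − 9.55%) / (1.86 − 0.85) = 7.3366%
R_f = 9.55% − 0.85 × 7.3366% = 3.3139%
β_Sable = Cov / Var(R_m) = 0.02649 / 0.01255 = 2.1108
E(R_Sable) = R_f + β × MRP = 3.3139% + 2.1108 × 7.3366% = 18.80%

18.80%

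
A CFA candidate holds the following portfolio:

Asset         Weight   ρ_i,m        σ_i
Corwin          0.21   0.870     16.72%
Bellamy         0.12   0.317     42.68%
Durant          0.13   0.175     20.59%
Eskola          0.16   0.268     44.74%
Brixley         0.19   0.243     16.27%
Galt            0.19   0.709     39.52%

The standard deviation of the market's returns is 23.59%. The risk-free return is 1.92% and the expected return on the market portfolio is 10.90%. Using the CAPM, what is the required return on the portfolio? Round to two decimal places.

β_Corwin = 0.870 × 16.72% / 23.59% = 0.6166
β_Bellamy = 0.317 × 42.68% / 23.59% = 0.5735
β_Durant = 0.175 × 20.59% / 23.59% = 0.1527
β_Eskola = 0.268 × 44.74% / 23.59% = 0.5083
β_Brixley = 0.243 × 16.27% / 23.59% = 0.1676
β_Galt = 0.709 × 39.52% / 23.59% = 1.1878
β_P = Σ w_i β_i = 0.21×0.6166 + 0.12×0.5735 + 0.13×0.1527 + 0.16×0.5083 + 0.19×0.1676 + 0.19×1.1878 = 0.5570
MRP = 10.90% − 1.92% = 8.98%
E(R_P) = R_f + β_P × MRP = 1.92% + 0.5570 × 8.98% = 6.92%

6.92%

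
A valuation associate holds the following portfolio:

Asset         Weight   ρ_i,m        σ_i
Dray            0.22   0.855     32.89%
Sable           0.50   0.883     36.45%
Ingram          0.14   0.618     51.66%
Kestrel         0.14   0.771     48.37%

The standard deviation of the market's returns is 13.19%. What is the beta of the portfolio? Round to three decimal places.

β_Dray = 0.855 × 32.89% / 13.19% = 2.1320
β_Sable = 0.883 × 36.45% / 13.19% = 2.4401
β_Ingram = 0.618 × 51.66% / 13.19% = 2.4205
β_Kestrel = 0.771 × 48.37% / 13.19% = 2.8274
β_P = Σ w_i β_i = 0.22×2.1320 + 0.50×2.4401 + 0.14×2.4205 + 0.14×2.8274 = 2.4238

2.424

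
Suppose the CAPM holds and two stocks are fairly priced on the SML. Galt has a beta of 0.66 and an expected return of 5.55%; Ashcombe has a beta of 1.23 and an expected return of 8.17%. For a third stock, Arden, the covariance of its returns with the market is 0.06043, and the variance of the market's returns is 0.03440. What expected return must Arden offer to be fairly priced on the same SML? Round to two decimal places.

MRP = (8.17% − 5.55%) / (1.23 − 0.66) = 4.5965%
R_f = 5.55% − 0.66 × 4.5965% = 2.5163%
β_Arden = Cov / Var(R_m) = 0.06043 / 0.03440 = 1.7567
E(R_Arden) = R_f + β × MRP = 2.5163% + 1.7567 × 4.5965% = 10.59%

10.59%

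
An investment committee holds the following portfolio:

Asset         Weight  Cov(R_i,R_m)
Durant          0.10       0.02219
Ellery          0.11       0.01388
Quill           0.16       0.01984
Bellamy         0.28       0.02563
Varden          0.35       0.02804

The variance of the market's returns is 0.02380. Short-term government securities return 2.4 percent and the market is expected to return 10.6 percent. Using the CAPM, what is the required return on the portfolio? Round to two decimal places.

β_Durant = 0.02219 / 0.02380 = 0.9324
β_Ellery = 0.01388 / 0.02380 = 0.5832
β_Quill = 0.01984 / 0.02380 = 0.8336
β_Bellamy = 0.02563 / 0.02380 = 1.0769
β_Varden = 0.02804 / 0.02380 = 1.1782
β_P = Σ w_i β_i = 0.10×0.9324 + 0.11×0.5832 + 0.16×0.8336 + 0.28×1.0769 + 0.35×1.1782 = 1.0047
MRP = 10.6% − 2.4% = 8.20%
E(R_P) = R_f + β_P × MRP = 2.4% + 1.0047 × 8.2% = 10.64%

10.64%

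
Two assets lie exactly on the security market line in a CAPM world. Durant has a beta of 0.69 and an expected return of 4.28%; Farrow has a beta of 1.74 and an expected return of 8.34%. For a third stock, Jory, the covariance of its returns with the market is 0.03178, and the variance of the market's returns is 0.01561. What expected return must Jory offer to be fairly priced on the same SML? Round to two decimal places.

MRP = (8.34% − 4.28%) / (1.74 − 0.69) = 3.8667%
R_f = 4.28% − 0.69 × 3.8667% = 1.6120%
β_Jory = Cov / Var(R_m) = 0.03178 / 0.01561 = 2.0359
E(R_Jory) = R_f + β × MRP = 1.6120% + 2.0359 × 3.8667% = 9.48%

9.48%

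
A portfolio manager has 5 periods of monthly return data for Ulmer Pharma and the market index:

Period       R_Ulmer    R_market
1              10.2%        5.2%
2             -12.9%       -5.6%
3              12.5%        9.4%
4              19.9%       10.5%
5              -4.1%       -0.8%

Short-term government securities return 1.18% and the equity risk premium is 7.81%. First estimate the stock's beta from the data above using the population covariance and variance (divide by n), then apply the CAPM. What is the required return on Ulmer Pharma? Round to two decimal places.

Mean R_i = (10.2 − 12.9 + 12.5 + 19.9 − 4.1) / 5 = 5.1200%
Mean R_m = (5.2 − 5.6 + 9.4 + 10.5 − 0.8) / 5 = 3.7400%
Σ(R_i − R̄_i)(R_m − R̄_m) = 359.2660  ⇒  Cov = 359.2660 / 5 = 71.8532
Σ(R_m − R̄_m)² = 187.7120  ⇒  Var(R_m) = 187.7120 / 5 = 37.5424
β = Cov / Var(R_m) = 71.8532 / 37.5424 = 1.9139
E(R) = R_f + β × MRP = 1.18% + 1.9139 × 7.81% = 16.13%

16.13%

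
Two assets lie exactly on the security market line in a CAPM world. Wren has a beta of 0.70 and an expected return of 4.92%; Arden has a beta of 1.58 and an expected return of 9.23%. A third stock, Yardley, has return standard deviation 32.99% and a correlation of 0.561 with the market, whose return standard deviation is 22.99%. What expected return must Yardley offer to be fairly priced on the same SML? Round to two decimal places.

5.43%

MRP = (9.23% − 4.92%) / (1.58 − 0.70) = 4.8977%
R_f = 4.92% − 0.70 × 4.8977% = 1.4916%
β_Yardley = ρ·σ_i/σ_m = 0.561 × 32.99 / 22.99 = 0.8050
E(R_Yardley) = R_f + β × MRP = 1.4916% + 0.8050 × 4.8977% = 5.43%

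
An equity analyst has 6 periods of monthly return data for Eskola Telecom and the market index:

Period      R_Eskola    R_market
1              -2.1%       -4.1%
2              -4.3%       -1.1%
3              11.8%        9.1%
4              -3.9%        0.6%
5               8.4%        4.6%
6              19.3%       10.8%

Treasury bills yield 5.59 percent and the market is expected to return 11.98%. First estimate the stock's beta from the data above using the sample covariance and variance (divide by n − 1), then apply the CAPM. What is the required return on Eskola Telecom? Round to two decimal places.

15.51%

Mean R_i = (-2.1 − 4.3 + 11.8 − 3.9 + 8.4 + 19.3) / 6 = 4.8667%
Mean R_m = (-4.1 − 1.1 + 9.1 + 0.6 + 4.6 + 10.8) / 6 = 3.3167%
Σ(R_i − R̄_i)(R_m − R̄_m) = 268.6133  ⇒  Cov = 268.6133 / 5 = 53.7227
Σ(R_m − R̄_m)² = 172.9883  ⇒  Var(R_m) = 172.9883 / 5 = 34.5977
β = Cov / Var(R_m) = 53.7227 / 34.5977 = 1.5528
MRP = 11.98% − 5.59% = 6.39%
E(R) = R_f + β × MRP = 5.59% + 1.5528 × 6.39% = 15.51%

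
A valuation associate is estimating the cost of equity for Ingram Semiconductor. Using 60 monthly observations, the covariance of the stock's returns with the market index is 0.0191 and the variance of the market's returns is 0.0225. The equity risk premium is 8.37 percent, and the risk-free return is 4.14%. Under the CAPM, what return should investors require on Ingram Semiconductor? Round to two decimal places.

11.25%

β = Cov(R_i, R_m) / Var(R_m) = 0.0191 / 0.0225 = 0.8489
E(R) = R_f + β × MRP = 4.14% + 0.8489 × 8.37% = 11.25%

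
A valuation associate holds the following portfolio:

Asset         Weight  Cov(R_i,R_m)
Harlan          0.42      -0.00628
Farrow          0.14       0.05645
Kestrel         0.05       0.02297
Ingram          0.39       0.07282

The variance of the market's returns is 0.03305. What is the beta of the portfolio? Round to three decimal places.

β_Harlan = -0.00628 / 0.03305 = -0.1900
β_Farrow = 0.05645 / 0.03305 = 1.7080
β_Kestrel = 0.02297 / 0.03305 = 0.6950
β_Ingram = 0.07282 / 0.03305 = 2.2033
β_P = Σ w_i β_i = 0.42×-0.1900 + 0.14×1.7080 + 0.05×0.6950 + 0.39×2.2033 = 1.0534

1.053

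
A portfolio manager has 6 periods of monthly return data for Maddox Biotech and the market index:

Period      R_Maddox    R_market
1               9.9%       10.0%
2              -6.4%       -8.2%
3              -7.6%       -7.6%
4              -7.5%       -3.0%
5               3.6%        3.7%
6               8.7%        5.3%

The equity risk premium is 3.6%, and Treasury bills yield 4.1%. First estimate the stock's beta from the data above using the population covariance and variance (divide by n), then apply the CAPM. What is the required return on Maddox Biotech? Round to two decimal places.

Mean R_i = (9.9 − 6.4 − 7.6 − 7.5 + 3.6 + 8.7) / 6 = 0.1167%
Mean R_m = (10.0 − 8.2 − 7.6 − 3.0 + 3.7 + 5.3) / 6 = 0.0333%
Σ(R_i − R̄_i)(R_m − R̄_m) = 291.1467  ⇒  Cov = 291.1467 / 6 = 48.5245
Σ(R_m − R̄_m)² = 275.7733  ⇒  Var(R_m) = 275.7733 / 6 = 45.9622
β = Cov / Var(R_m) = 48.5245 / 45.9622 = 1.0557
E(R) = R_f + β × MRP = 4.1% + 1.0557 × 3.6% = 7.90%

7.90%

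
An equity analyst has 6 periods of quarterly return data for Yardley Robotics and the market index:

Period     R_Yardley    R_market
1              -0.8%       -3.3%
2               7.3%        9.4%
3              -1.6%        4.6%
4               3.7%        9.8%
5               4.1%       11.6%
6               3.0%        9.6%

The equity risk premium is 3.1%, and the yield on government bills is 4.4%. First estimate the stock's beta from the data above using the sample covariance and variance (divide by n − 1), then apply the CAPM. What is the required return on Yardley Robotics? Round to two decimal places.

Mean R_i = (-0.8 + 7.3 − 1.6 + 3.7 + 4.1 + 3.0) / 6 = 2.6167%
Mean R_m = (-3.3 + 9.4 + 4.6 + 9.8 + 11.6 + 9.6) / 6 = 6.9500%
Σ(R_i − R̄_i)(R_m − R̄_m) = 67.4050  ⇒  Cov = 67.4050 / 5 = 13.4810
Σ(R_m − R̄_m)² = 153.3550  ⇒  Var(R_m) = 153.3550 / 5 = 30.6710
β = Cov / Var(R_m) = 13.4810 / 30.6710 = 0.4395
E(R) = R_f + β × MRP = 4.4% + 0.4395 × 3.1% = 5.76%

5.76%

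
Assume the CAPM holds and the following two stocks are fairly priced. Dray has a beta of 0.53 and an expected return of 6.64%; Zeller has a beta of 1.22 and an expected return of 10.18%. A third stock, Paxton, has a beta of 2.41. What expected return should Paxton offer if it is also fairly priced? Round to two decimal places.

16.29%

MRP (SML slope) = (10.18% − 6.64%) / (1.22 − 0.53) = 3.54% / 0.69 = 5.1304%
R_f (intercept) = 6.64% − 0.53 × 5.1304% = 3.9209%
E(R_Paxton) = R_f + β × MRP = 3.9209% + 2.41 × 5.1304% = 16.29%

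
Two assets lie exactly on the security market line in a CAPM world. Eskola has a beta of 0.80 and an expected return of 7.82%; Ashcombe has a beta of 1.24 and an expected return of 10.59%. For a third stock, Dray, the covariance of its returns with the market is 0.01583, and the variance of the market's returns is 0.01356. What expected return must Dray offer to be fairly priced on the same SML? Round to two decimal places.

10.13%

MRP = (10.59% − 7.82%) / (1.24 − 0.80) = 6.2955%
R_f = 7.82% − 0.80 × 6.2955% = 2.7836%
β_Dray = Cov / Var(R_m) = 0.01583 / 0.01356 = 1.1674
E(R_Dray) = R_f + β × MRP = 2.7836% + 1.1674 × 6.2955% = 10.13%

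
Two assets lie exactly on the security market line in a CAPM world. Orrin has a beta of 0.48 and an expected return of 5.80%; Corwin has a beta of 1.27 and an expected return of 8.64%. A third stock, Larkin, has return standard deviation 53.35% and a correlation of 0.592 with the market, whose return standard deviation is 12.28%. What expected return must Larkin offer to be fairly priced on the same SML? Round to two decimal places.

MRP = (8.64% − 5.80%) / (1.27 − 0.48) = 3.5949%
R_f = 5.80% − 0.48 × 3.5949% = 4.0744%
β_Larkin = ρ·σ_i/σ_m = 0.592 × 53.35 / 12.28 = 2.5719
E(R_Larkin) = R_f + β × MRP = 4.0744% + 2.5719 × 3.5949% = 13.32%

13.32%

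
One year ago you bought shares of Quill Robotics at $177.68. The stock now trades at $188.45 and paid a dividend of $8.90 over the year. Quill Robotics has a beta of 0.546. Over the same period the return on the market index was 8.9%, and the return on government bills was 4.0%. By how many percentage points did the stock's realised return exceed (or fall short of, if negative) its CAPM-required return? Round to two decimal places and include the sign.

+4.40%

Realised HPR = (P1 + D1 − P0) / P0 = (188.45 + 8.90 − 177.68) / 177.68 = 19.67 / 177.68 = 11.0705%
MRP = 8.9% − 4.0% = 4.90%
CAPM required = R_f + β·MRP = 4.0% + 0.546 × 4.9% = 6.6754%
α = realised − required = 11.0705% − 6.6754% = +4.40%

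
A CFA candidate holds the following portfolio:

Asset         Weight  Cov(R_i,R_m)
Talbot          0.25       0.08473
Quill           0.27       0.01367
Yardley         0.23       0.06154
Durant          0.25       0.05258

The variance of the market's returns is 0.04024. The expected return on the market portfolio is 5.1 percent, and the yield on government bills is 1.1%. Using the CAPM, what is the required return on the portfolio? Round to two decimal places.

β_Talbot = 0.08473 / 0.04024 = 2.1056
β_Quill = 0.01367 / 0.04024 = 0.3397
β_Yardley = 0.06154 / 0.04024 = 1.5293
β_Durant = 0.05258 / 0.04024 = 1.3067
β_P = Σ w_i β_i = 0.25×2.1056 + 0.27×0.3397 + 0.23×1.5293 + 0.25×1.3067 = 1.2965
MRP = 5.1% − 1.1% = 4.00%
E(R_P) = R_f + β_P × MRP = 1.1% + 1.2965 × 4.0% = 6.29%

6.29%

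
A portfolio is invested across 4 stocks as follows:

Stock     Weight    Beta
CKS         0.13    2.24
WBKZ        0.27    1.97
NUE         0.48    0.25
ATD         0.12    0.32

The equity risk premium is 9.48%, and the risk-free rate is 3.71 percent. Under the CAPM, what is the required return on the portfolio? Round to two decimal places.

β_P = Σ w_i β_i = 0.13×2.24 + 0.27×1.97 + 0.48×0.25 + 0.12×0.32 = 0.9815
E(R_P) = R_f + β_P × MRP = 3.71% + 0.9815 × 9.48% = 13.01%

13.01%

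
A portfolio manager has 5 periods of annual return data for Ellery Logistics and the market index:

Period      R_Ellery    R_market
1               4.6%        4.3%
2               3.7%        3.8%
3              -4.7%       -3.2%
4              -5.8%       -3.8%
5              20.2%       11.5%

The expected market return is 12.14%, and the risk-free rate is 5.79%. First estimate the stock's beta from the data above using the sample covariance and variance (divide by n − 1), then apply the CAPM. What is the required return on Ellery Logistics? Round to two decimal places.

Mean R_i = (4.6 + 3.7 − 4.7 − 5.8 + 20.2) / 5 = 3.6000%
Mean R_m = (4.3 + 3.8 − 3.2 − 3.8 + 11.5) / 5 = 2.5200%
Σ(R_i − R̄_i)(R_m − R̄_m) = 257.8600  ⇒  Cov = 257.8600 / 4 = 64.4650
Σ(R_m − R̄_m)² = 158.1080  ⇒  Var(R_m) = 158.1080 / 4 = 39.5270
β = Cov / Var(R_m) = 64.4650 / 39.5270 = 1.6309
MRP = 12.14% − 5.79% = 6.35%
E(R) = R_f + β × MRP = 5.79% + 1.6309 × 6.35% = 16.15%

16.15%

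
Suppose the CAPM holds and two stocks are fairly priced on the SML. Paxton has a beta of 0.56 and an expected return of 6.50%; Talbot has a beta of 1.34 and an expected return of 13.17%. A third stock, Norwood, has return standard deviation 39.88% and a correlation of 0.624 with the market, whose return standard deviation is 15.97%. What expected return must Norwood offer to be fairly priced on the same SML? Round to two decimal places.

MRP = (13.17% − 6.50%) / (1.34 − 0.56) = 8.5513%
R_f = 6.50% − 0.56 × 8.5513% = 1.7113%
β_Norwood = ρ·σ_i/σ_m = 0.624 × 39.88 / 15.97 = 1.5582
E(R_Norwood) = R_f + β × MRP = 1.7113% + 1.5582 × 8.5513% = 15.04%

15.04%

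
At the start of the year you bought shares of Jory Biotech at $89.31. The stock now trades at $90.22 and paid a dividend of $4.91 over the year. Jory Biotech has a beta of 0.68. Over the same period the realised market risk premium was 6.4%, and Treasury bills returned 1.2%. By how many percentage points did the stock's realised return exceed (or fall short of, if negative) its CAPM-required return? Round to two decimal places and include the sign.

+0.96%

Realised HPR = (P1 + D1 − P0) / P0 = (90.22 + 4.91 − 89.31) / 89.31 = 5.82 / 89.31 = 6.5166%
CAPM required = R_f + β·MRP = 1.2% + 0.68 × 6.4% = 5.5520%
α = realised − required = 6.5166% − 5.5520% = +0.96%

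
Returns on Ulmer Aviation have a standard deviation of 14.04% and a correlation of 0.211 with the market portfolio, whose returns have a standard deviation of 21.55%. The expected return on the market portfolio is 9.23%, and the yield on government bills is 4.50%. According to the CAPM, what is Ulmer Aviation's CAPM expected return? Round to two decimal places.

β = ρ × σ_i / σ_m = 0.211 × 14.04% / 21.55% = 0.1375
MRP = 9.23% − 4.50% = 4.73%
E(R) = 4.50% + 0.1375 × 4.73% = 5.15%

5.15%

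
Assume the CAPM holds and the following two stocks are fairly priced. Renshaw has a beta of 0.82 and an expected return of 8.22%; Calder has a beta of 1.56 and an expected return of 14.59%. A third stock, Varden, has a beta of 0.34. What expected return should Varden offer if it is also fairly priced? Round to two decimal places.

4.09%

MRP (SML slope) = (14.59% − 8.22%) / (1.56 − 0.82) = 6.37% / 0.74 = 8.6081%
R_f (intercept) = 8.22% − 0.82 × 8.6081% = 1.1614%
E(R_Varden) = R_f + β × MRP = 1.1614% + 0.34 × 8.6081% = 4.09%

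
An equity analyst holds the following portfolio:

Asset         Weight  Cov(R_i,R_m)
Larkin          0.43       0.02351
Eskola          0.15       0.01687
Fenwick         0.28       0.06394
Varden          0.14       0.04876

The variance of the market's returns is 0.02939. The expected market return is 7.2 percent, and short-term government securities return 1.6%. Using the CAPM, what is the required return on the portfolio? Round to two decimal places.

8.72%

β_Larkin = 0.02351 / 0.02939 = 0.7999
β_Eskola = 0.01687 / 0.02939 = 0.5740
β_Fenwick = 0.06394 / 0.02939 = 2.1756
β_Varden = 0.04876 / 0.02939 = 1.6591
β_P = Σ w_i β_i = 0.43×0.7999 + 0.15×0.5740 + 0.28×2.1756 + 0.14×1.6591 = 1.2715
MRP = 7.2% − 1.6% = 5.60%
E(R_P) = R_f + β_P × MRP = 1.6% + 1.2715 × 5.6% = 8.72%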